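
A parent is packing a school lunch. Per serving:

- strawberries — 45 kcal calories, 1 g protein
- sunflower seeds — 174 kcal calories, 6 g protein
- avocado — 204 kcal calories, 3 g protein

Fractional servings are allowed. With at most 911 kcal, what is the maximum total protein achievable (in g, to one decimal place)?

31.4 g

Protein per kcal: sunflower seeds 0.03448, strawberries 0.02222, avocado 0.01471.
With no serving limits, spend the whole calories allowance on sunflower seeds: 911 kcal / 174 kcal × 6 g = 31.4 g.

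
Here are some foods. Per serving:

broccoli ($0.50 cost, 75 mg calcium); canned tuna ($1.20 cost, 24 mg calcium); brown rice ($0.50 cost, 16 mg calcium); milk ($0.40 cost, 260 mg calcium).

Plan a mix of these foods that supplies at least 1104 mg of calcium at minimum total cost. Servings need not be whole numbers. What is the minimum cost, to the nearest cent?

Cost per mg of calcium: milk $0.0015, broccoli $0.0067, brown rice $0.0312, canned tuna $0.0500.
With no serving limits, use only milk: 1104 mg / 260 mg = 4.246 servings × $0.40 = $1.70.

$1.70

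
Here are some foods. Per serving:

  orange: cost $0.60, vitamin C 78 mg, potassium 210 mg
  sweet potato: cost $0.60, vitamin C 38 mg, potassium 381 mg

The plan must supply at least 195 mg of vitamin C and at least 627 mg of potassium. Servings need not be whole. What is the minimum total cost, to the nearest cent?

orange only: max(195/78, 627/210) = 2.986 servings → $1.79.
sweet potato only: max(195/38, 627/381) = 5.132 servings → $3.08.
orange + sweet potato with both tight: 2.322 servings and 0.366 servings → $1.61.
Cheapest feasible corner: $1.61.

$1.61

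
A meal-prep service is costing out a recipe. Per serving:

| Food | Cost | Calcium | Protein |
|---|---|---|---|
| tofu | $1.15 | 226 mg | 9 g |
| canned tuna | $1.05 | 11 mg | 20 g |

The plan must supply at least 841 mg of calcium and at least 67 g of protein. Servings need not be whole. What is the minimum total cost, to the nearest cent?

$5.98

This is a tiny linear program; its minimum lies at a vertex of the feasible set. List the vertices and price them.
tofu only: max(841/226, 67/9) = 7.444 servings → $8.56.
canned tuna only: max(841/11, 67/20) = 76.45 servings → $80.28.
tofu + canned tuna with both tight: 3.638 servings and 1.713 servings → $5.98.
The minimum over all feasible corners is $5.98.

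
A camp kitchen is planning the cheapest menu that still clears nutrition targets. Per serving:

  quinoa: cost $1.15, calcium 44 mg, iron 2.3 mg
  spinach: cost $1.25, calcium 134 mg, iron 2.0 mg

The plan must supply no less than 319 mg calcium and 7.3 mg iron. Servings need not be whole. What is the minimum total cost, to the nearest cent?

$4.12

Compare the cost at each extreme point of the feasible region.
quinoa only: max(319/44, 7.3/2.3) = 7.25 servings → $8.34.
spinach only: max(319/134, 7.3/2.0) = 3.65 servings → $4.56.
quinoa + spinach with both tight: 1.545 servings and 1.873 servings → $4.12.
The minimum over all feasible corners is $4.12.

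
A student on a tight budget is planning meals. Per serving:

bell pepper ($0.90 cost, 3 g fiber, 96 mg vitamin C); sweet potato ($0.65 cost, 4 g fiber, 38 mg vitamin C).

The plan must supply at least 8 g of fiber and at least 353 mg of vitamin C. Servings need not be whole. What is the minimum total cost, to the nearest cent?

Compare the cost at each extreme point of the feasible region.
bell pepper only: max(8/3, 353/96) = 3.677 servings → $3.31.
sweet potato only: max(8/4, 353/38) = 9.289 servings → $6.04.
bell pepper + sweet potato with both targets exact would need a negative amount; discard.
The minimum over all feasible corners is $3.31.

$3.31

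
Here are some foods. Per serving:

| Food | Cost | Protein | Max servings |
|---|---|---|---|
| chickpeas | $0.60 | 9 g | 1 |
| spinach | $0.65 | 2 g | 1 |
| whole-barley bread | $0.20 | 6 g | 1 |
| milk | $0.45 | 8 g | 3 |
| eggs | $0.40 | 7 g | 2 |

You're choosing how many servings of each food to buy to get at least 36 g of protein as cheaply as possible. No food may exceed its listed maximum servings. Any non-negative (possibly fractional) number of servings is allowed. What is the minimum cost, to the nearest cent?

Cost per g of protein: whole-barley bread $0.0333, milk $0.0563, eggs $0.0571, chickpeas $0.0667, spinach $0.3250.
Take 1 serving of whole-barley bread: +6.0 g protein for $0.20 (total $0.20, still need 30.0 g).
Take 3 servings of milk: +24.0 g protein for $1.35 (total $1.55, still need 6.0 g).
Take 0.8571 servings of eggs: +6.0 g protein for $0.34 (total $1.89, still need 0.0 g).
Filling from the cheapest source first is optimal under one linear minimum: $1.89.

$1.89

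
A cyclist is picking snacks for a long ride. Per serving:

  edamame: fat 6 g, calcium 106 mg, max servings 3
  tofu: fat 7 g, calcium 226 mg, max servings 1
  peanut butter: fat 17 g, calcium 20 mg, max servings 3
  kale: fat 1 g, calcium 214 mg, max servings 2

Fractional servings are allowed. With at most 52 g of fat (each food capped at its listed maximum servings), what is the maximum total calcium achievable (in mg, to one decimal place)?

1001.4 mg

Calcium per g fat: kale 214, tofu 32.29, edamame 17.67, peanut butter 1.176.
Take 2 servings of kale: uses 2 g fat, +428.0 mg calcium (running total 428.0 mg).
Take 1 serving of tofu: uses 7 g fat, +226.0 mg calcium (running total 654.0 mg).
Take 3 servings of edamame: uses 18 g fat, +318.0 mg calcium (running total 972.0 mg).
Take 1.471 servings of peanut butter: uses 25 g fat, +29.4 mg calcium (running total 1001.4 mg).
Greedy by best ratio exhausts the fat allowance optimally: 1001.4 mg.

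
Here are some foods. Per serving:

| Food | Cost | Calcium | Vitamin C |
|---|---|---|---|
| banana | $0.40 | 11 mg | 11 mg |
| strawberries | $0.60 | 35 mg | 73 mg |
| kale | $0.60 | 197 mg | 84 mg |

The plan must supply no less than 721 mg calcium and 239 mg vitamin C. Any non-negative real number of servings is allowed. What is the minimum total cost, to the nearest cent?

$2.20

Check every corner: each single food scaled to meet both minima, and each pair solved so both constraints bind.
banana only: max(721/11, 239/11) = 65.55 servings → $26.22.
strawberries only: max(721/35, 239/73) = 20.6 servings → $12.36.
kale only: max(721/197, 239/84) = 3.66 servings → $2.20.
banana + strawberries with both targets exact would need a negative amount; discard.
banana + kale: intersection lies outside the first quadrant.
strawberries + kale: the both-tight solution has a negative serving — not a feasible corner.
The minimum over all feasible corners is $2.20.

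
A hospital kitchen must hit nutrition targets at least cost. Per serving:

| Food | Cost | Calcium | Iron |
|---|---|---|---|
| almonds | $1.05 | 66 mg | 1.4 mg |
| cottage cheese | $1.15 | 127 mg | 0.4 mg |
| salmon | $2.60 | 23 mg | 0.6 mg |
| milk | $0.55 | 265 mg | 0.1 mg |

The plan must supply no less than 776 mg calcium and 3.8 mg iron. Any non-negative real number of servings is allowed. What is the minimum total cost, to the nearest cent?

$3.94

Compare the cost at each extreme point of the feasible region.
almonds only: max(776/66, 3.8/1.4) = 11.76 servings → $12.35.
cottage cheese only: max(776/127, 3.8/0.4) = 9.5 servings → $10.93.
salmon only: max(776/23, 3.8/0.6) = 33.74 servings → $87.72.
milk only: max(776/265, 3.8/0.1) = 38 servings → $20.90.
almonds + cottage cheese with both tight: 1.137 servings and 5.519 servings → $7.54.
almonds + salmon: intersection lies outside the first quadrant.
almonds + milk with both tight: 2.55 servings and 2.293 servings → $3.94.
cottage cheese + salmon with both tight: 5.645 servings and 2.57 servings → $13.17.
cottage cheese + milk with both targets exact would need a negative amount; discard.
salmon + milk with both tight: 5.931 servings and 2.414 servings → $16.75.
So the least-cost plan costs $3.94.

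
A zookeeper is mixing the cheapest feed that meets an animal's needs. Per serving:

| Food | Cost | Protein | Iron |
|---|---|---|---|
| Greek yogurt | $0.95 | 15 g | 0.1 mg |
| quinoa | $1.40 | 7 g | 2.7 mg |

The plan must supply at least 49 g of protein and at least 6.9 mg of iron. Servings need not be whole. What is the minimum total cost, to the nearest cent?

With two linear requirements the optimum uses one or two foods; enumerate the corners.
Greek yogurt only: max(49/15, 6.9/0.1) = 69 servings → $65.55.
quinoa only: max(49/7, 6.9/2.7) = 7 servings → $9.80.
Greek yogurt + quinoa with both tight: 2.111 servings and 2.477 servings → $5.47.
Cheapest feasible corner: $5.47.

$5.47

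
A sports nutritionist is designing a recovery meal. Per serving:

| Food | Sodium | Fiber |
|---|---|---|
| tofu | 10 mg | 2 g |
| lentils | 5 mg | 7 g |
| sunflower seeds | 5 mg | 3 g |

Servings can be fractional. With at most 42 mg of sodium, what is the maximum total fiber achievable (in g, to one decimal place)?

Fiber per mg sodium: lentils 1.4, sunflower seeds 0.6, tofu 0.2.
With no serving limits, spend the whole sodium allowance on lentils: 42 mg / 5 mg × 7 g = 58.8 g.

58.8 g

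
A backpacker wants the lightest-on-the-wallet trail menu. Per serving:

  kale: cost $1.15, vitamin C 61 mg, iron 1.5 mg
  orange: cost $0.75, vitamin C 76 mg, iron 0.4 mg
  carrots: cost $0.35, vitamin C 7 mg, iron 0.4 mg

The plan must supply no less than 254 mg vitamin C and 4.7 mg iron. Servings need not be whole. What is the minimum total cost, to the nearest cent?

$4.07

For a min-cost LP with two ≥-constraints, a basic feasible solution has at most two positive variables.
kale only: max(254/61, 4.7/1.5) = 4.164 servings → $4.79.
orange only: max(254/76, 4.7/0.4) = 11.75 servings → $8.81.
carrots only: max(254/7, 4.7/0.4) = 36.29 servings → $12.70.
kale + orange with both tight: 2.853 servings and 1.052 servings → $4.07.
kale + carrots with both targets exact would need a negative amount; discard.
orange + carrots with both tight: 2.489 servings and 9.261 servings → $5.11.
Cheapest feasible corner: $4.07.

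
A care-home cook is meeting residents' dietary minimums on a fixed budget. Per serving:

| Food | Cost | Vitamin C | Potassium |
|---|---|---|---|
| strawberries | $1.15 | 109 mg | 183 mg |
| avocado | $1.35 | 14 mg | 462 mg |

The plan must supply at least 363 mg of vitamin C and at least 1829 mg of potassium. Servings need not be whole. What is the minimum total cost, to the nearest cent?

At the optimum either one food covers both requirements or two foods hit both targets exactly; no other combination can be cheaper.
strawberries only: max(363/109, 1829/183) = 9.995 servings → $11.49.
avocado only: max(363/14, 1829/462) = 25.93 servings → $35.00.
strawberries + avocado with both tight: 2.973 servings and 2.781 servings → $7.17.
The minimum over all feasible corners is $7.17.

$7.17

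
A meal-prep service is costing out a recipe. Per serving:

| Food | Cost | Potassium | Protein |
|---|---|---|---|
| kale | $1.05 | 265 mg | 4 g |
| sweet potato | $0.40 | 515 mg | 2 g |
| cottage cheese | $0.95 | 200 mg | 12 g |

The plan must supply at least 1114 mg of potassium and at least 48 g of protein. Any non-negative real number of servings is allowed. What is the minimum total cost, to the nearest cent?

$3.96

Two binding constraints pin down two serving amounts, so the optimal mix uses at most two foods. The candidates are each food alone (scaled to the tighter of potassium/protein) and each pair with both constraints tight.
kale only: max(1114/265, 48/4) = 12 servings → $12.60.
sweet potato only: max(1114/515, 48/2) = 24 servings → $9.60.
cottage cheese only: max(1114/200, 48/12) = 5.57 servings → $5.29.
kale + sweet potato with both targets exact would need a negative amount; discard.
kale + cottage cheese with both tight: 1.583 servings and 3.472 servings → $4.96.
sweet potato + cottage cheese with both tight: 0.6519 servings and 3.891 servings → $3.96.
Cheapest feasible corner: $3.96.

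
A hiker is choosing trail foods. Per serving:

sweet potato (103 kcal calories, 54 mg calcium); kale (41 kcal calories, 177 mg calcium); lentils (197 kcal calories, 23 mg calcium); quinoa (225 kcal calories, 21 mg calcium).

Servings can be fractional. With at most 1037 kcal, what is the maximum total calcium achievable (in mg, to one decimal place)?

4476.8 mg

Calcium per kcal: kale 4.317, sweet potato 0.5243, lentils 0.1168, quinoa 0.09333.
With no serving limits, spend the whole calories allowance on kale: 1037 kcal / 41 kcal × 177 mg = 4476.8 mg.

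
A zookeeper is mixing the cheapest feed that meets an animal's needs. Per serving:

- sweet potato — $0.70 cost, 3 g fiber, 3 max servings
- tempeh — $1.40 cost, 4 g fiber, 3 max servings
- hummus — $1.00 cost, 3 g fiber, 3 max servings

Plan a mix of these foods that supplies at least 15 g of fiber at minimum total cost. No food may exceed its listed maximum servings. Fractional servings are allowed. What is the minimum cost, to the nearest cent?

Cost per g of fiber: sweet potato $0.2333, hummus $0.3333, tempeh $0.3500.
Take 3 servings of sweet potato: +9.0 g fiber for $2.10 (total $2.10, still need 6.0 g).
Take 2 servings of hummus: +6.0 g fiber for $2.00 (total $4.10, still need 0.0 g).
Filling from the cheapest source first is optimal under one linear minimum: $4.10.

$4.10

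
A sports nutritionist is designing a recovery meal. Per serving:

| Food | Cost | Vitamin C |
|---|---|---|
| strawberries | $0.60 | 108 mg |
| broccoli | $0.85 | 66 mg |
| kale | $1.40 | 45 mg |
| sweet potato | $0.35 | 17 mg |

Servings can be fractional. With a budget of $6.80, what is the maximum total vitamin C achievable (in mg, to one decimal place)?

1224.0 mg

Vitamin C per dollar: strawberries 180, broccoli 77.65, sweet potato 48.57, kale 32.14.
With no serving limits, spend the whole cost allowance on strawberries: $6.80 / $0.60 × 108 mg = 1224.0 mg.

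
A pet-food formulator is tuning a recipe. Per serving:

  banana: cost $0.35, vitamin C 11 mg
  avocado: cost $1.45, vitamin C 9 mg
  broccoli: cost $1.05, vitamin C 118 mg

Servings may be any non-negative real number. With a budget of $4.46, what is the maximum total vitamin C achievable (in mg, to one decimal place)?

Vitamin C per dollar: broccoli 112.4, banana 31.43, avocado 6.207.
With no serving limits, spend the whole cost allowance on broccoli: $4.46 / $1.05 × 118 mg = 501.2 mg.

501.2 mg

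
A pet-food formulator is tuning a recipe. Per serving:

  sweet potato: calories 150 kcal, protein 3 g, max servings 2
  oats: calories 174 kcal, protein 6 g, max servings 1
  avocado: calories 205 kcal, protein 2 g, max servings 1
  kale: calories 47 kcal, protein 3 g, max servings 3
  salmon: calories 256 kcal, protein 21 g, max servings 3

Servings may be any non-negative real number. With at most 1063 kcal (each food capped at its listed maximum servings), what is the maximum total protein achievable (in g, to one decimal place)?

77.3 g

Protein per kcal: salmon 0.08203, kale 0.06383, oats 0.03448, sweet potato 0.02, avocado 0.009756.
Take 3 servings of salmon: uses 768 kcal, +63.0 g protein (running total 63.0 g).
Take 3 servings of kale: uses 141 kcal, +9.0 g protein (running total 72.0 g).
Take 0.8851 servings of oats: uses 154 kcal, +5.3 g protein (running total 77.3 g).
Filling greedily by protein-per-kcal is optimal for one linear limit, giving 77.3 g.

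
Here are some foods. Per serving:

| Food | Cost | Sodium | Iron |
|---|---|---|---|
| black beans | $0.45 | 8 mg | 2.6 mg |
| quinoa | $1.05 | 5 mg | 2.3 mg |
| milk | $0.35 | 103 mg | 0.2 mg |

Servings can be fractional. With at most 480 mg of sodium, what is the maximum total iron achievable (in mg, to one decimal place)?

Iron per mg sodium: quinoa 0.46, black beans 0.325, milk 0.001942.
With no serving limits, spend the whole sodium allowance on quinoa: 480 mg / 5 mg × 2.3 mg = 220.8 mg.

220.8 mg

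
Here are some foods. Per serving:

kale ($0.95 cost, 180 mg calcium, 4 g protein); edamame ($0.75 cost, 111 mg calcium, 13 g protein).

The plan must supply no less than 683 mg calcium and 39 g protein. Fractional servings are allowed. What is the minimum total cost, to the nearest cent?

$3.98

For a min-cost LP with two ≥-constraints, a basic feasible solution has at most two positive variables.
kale only: max(683/180, 39/4) = 9.75 servings → $9.26.
edamame only: max(683/111, 39/13) = 6.153 servings → $4.61.
kale + edamame with both tight: 2.4 servings and 2.262 servings → $3.98.
The minimum over all feasible corners is $3.98.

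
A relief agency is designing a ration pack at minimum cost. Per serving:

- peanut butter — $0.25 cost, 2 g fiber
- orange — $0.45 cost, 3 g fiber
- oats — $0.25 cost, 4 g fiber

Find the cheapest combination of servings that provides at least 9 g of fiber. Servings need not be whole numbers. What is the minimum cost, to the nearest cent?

$0.56

Cost per g of fiber: oats $0.0625, peanut butter $0.1250, orange $0.1500.
With no serving limits, use only oats: 9 g / 4 g = 2.25 servings × $0.25 = $0.56.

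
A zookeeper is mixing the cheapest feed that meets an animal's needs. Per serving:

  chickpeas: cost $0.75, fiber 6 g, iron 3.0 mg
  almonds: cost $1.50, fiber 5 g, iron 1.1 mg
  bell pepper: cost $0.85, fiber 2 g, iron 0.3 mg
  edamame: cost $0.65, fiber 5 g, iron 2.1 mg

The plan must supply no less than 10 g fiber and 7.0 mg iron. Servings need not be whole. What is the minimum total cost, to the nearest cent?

$1.75

An LP optimum is at a vertex; with two nutrient constraints at most two foods are used. Check each candidate.
chickpeas only: max(10/6, 7.0/3.0) = 2.333 servings → $1.75.
almonds only: max(10/5, 7.0/1.1) = 6.364 servings → $9.55.
bell pepper only: max(10/2, 7.0/0.3) = 23.33 servings → $19.83.
edamame only: max(10/5, 7.0/2.1) = 3.333 servings → $2.17.
chickpeas + almonds: intersection lies outside the first quadrant.
chickpeas + bell pepper: the both-tight solution has a negative serving — not a feasible corner.
chickpeas + edamame: intersection lies outside the first quadrant.
almonds + bell pepper with both targets exact would need a negative amount; discard.
almonds + edamame: the both-tight solution has a negative serving — not a feasible corner.
bell pepper + edamame with both targets exact would need a negative amount; discard.
Cheapest feasible corner: $1.75.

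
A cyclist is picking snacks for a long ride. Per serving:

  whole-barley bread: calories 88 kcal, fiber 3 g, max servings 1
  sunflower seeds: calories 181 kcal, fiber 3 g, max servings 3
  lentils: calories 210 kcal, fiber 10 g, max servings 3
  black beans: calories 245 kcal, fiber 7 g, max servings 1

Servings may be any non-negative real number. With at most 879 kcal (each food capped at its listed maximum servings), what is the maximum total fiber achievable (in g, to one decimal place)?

37.6 g

Fiber per kcal: lentils 0.04762, whole-barley bread 0.03409, black beans 0.02857, sunflower seeds 0.01657.
Take 3 servings of lentils: uses 630 kcal, +30.0 g fiber (running total 30.0 g).
Take 1 serving of whole-barley bread: uses 88 kcal, +3.0 g fiber (running total 33.0 g).
Take 0.6571 servings of black beans: uses 161 kcal, +4.6 g fiber (running total 37.6 g).
Filling greedily by fiber-per-kcal is optimal for one linear limit, giving 37.6 g.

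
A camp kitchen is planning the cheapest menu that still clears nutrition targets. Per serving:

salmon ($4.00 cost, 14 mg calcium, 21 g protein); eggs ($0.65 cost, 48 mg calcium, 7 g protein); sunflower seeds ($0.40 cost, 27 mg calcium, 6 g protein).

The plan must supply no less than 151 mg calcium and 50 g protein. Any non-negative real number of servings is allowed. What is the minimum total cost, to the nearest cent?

For a min-cost LP with two ≥-constraints, a basic feasible solution has at most two positive variables.
salmon only: max(151/14, 50/21) = 10.79 servings → $43.14.
eggs only: max(151/48, 50/7) = 7.143 servings → $4.64.
sunflower seeds only: max(151/27, 50/6) = 8.333 servings → $3.33.
salmon + eggs with both tight: 1.476 servings and 2.715 servings → $7.67.
salmon + sunflower seeds with both tight: 0.9193 servings and 5.116 servings → $5.72.
eggs + sunflower seeds with both targets exact would need a negative amount; discard.
So the least-cost plan costs $3.33.

$3.33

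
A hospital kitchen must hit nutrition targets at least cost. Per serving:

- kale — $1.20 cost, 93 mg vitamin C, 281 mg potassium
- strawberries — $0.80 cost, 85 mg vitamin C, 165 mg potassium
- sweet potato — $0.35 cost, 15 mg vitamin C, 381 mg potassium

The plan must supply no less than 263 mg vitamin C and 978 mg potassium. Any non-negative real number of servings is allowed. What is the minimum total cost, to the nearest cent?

A basic optimal solution has at most two foods positive. Try each food alone and each pair with both targets met exactly.
kale only: max(263/93, 978/281) = 3.48 servings → $4.18.
strawberries only: max(263/85, 978/165) = 5.927 servings → $4.74.
sweet potato only: max(263/15, 978/381) = 17.53 servings → $6.14.
kale + strawberries: the both-tight solution has a negative serving — not a feasible corner.
kale + sweet potato with both tight: 2.74 servings and 0.5462 servings → $3.48.
strawberries + sweet potato with both tight: 2.86 servings and 1.328 servings → $2.75.
Cheapest feasible corner: $2.75.

$2.75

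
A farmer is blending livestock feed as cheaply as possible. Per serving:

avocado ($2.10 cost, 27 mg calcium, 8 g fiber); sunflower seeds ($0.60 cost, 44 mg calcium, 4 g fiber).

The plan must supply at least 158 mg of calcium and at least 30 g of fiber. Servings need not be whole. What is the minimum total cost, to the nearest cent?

This is a tiny linear program; its minimum lies at a vertex of the feasible set. List the vertices and price them.
avocado only: max(158/27, 30/8) = 5.852 servings → $12.29.
sunflower seeds only: max(158/44, 30/4) = 7.5 servings → $4.50.
avocado + sunflower seeds with both tight: 2.82 servings and 1.861 servings → $7.04.
Cheapest feasible corner: $4.50.

$4.50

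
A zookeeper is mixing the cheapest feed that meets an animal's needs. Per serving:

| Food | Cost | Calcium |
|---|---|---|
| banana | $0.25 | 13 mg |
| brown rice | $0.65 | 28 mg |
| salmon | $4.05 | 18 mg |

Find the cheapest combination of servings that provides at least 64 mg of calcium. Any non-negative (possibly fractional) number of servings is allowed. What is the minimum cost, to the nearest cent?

Cost per mg of calcium: banana $0.0192, brown rice $0.0232, salmon $0.2250.
With no serving limits, use only banana: 64 mg / 13 mg = 4.923 servings × $0.25 = $1.23.

$1.23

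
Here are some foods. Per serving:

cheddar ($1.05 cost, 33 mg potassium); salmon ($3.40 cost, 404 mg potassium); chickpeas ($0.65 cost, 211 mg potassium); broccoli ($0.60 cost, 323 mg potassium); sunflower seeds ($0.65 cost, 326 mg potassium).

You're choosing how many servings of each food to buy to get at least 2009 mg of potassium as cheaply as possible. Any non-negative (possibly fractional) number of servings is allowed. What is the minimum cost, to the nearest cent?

Cost per mg of potassium: broccoli $0.0019, sunflower seeds $0.0020, chickpeas $0.0031, salmon $0.0084, cheddar $0.0318.
With no serving limits, use only broccoli: 2009 mg / 323 mg = 6.22 servings × $0.60 = $3.73.

$3.73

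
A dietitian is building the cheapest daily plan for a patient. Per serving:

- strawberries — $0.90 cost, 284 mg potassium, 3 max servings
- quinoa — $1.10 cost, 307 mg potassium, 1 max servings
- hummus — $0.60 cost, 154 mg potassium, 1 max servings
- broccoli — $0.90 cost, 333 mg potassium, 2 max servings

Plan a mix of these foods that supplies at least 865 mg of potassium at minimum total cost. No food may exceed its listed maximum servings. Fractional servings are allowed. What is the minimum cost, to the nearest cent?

$2.43

Cost per mg of potassium: broccoli $0.0027, strawberries $0.0032, quinoa $0.0036, hummus $0.0039.
Take 2 servings of broccoli: +666.0 mg potassium for $1.80 (total $1.80, still need 199.0 mg).
Take 0.7007 servings of strawberries: +199.0 mg potassium for $0.63 (total $2.43, still need 0.0 mg).
Greedy by cheapest-per-mg is optimal for a single linear constraint, so the minimum cost is $2.43.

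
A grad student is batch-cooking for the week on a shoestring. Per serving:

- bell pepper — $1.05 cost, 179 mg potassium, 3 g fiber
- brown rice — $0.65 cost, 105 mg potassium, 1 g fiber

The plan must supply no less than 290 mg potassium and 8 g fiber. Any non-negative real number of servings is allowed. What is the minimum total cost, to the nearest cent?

$2.80

bell pepper only: max(290/179, 8/3) = 2.667 servings → $2.80.
brown rice only: max(290/105, 8/1) = 8 servings → $5.20.
bell pepper + brown rice: intersection lies outside the first quadrant.
The minimum over all feasible corners is $2.80.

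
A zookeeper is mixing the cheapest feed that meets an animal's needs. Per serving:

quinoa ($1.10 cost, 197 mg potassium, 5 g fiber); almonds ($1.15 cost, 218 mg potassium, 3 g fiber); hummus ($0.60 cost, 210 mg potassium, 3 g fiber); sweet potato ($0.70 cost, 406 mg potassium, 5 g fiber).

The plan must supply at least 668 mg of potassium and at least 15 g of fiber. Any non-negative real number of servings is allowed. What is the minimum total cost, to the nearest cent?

Compare the cost at each extreme point of the feasible region.
quinoa only: max(668/197, 15/5) = 3.391 servings → $3.73.
almonds only: max(668/218, 15/3) = 5 servings → $5.75.
hummus only: max(668/210, 15/3) = 5 servings → $3.00.
sweet potato only: max(668/406, 15/5) = 3 servings → $2.10.
quinoa + almonds with both tight: 2.537 servings and 0.7715 servings → $3.68.
quinoa + hummus with both tight: 2.497 servings and 0.8388 servings → $3.25.
quinoa + sweet potato with both tight: 2.632 servings and 0.3684 servings → $3.15.
almonds + hummus with both targets exact would need a negative amount; discard.
almonds + sweet potato: the both-tight solution has a negative serving — not a feasible corner.
hummus + sweet potato: the both-tight solution has a negative serving — not a feasible corner.
So the least-cost plan costs $2.10.

$2.10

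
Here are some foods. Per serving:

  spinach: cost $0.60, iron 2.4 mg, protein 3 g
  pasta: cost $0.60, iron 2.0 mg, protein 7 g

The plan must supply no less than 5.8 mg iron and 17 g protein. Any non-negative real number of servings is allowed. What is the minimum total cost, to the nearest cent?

$1.67

spinach only: max(5.8/2.4, 17/3) = 5.667 servings → $3.40.
pasta only: max(5.8/2.0, 17/7) = 2.9 servings → $1.74.
spinach + pasta with both tight: 0.6111 servings and 2.167 servings → $1.67.
So the least-cost plan costs $1.67.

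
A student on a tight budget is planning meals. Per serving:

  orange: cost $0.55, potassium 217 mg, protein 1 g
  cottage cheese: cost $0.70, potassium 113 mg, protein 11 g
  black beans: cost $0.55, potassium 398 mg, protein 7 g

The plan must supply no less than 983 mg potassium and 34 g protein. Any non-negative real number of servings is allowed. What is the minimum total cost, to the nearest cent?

$2.37

With two linear requirements the optimum uses one or two foods; enumerate the corners.
orange only: max(983/217, 34/1) = 34 servings → $18.70.
cottage cheese only: max(983/113, 34/11) = 8.699 servings → $6.09.
black beans only: max(983/398, 34/7) = 4.857 servings → $2.67.
orange + cottage cheese with both tight: 3.066 servings and 2.812 servings → $3.65.
orange + black beans: the both-tight solution has a negative serving — not a feasible corner.
cottage cheese + black beans with both tight: 1.854 servings and 1.943 servings → $2.37.
Cheapest feasible corner: $2.37.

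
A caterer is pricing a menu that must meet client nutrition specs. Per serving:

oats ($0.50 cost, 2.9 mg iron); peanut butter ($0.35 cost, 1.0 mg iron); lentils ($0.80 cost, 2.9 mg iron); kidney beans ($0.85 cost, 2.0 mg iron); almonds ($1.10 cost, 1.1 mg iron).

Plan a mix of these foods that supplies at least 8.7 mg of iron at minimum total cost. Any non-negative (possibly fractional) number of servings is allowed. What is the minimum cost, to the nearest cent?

Cost per mg of iron: oats $0.1724, lentils $0.2759, peanut butter $0.3500, kidney beans $0.4250, almonds $1.0000.
With no serving limits, use only oats: 8.7 mg / 2.9 mg = 3 servings × $0.50 = $1.50.

$1.50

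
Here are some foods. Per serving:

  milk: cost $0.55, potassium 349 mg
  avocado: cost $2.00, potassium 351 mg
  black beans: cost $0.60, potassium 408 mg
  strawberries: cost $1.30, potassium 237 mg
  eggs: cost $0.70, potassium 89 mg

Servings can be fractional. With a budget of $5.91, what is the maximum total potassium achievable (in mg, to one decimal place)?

4018.8 mg

Potassium per dollar: black beans 680, milk 634.5, strawberries 182.3, avocado 175.5, eggs 127.1.
With no serving limits, spend the whole cost allowance on black beans: $5.91 / $0.60 × 408 mg = 4018.8 mg.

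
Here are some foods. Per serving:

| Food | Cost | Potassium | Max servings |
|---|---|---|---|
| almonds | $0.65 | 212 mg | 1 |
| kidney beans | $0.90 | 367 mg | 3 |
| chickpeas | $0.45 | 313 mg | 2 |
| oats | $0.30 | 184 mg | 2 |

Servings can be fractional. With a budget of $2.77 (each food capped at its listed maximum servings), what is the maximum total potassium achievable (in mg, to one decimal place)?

1511.9 mg

Potassium per dollar: chickpeas 695.6, oats 613.3, kidney beans 407.8, almonds 326.2.
Take 2 servings of chickpeas: spends $0.90, +626.0 mg potassium (running total 626.0 mg).
Take 2 servings of oats: spends $0.60, +368.0 mg potassium (running total 994.0 mg).
Take 1.411 servings of kidney beans: spends $1.27, +517.9 mg potassium (running total 1511.9 mg).
Greedy by best ratio exhausts the cost allowance optimally: 1511.9 mg.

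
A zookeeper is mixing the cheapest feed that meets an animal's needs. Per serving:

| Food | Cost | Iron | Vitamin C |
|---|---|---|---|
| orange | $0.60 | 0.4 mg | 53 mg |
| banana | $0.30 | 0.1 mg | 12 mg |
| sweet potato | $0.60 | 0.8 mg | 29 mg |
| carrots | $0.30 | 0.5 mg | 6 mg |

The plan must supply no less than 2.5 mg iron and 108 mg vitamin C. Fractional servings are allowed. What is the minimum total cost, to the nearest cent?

$2.01

Minimising a linear cost over {iron ≥ 2.5, vitamin C ≥ 108, servings ≥ 0} — the optimum is at a vertex, using one or two foods.
orange only: max(2.5/0.4, 108/53) = 6.25 servings → $3.75.
banana only: max(2.5/0.1, 108/12) = 25 servings → $7.50.
sweet potato only: max(2.5/0.8, 108/29) = 3.724 servings → $2.23.
carrots only: max(2.5/0.5, 108/6) = 18 servings → $5.40.
orange + banana with both targets exact would need a negative amount; discard.
orange + sweet potato with both tight: 0.4513 servings and 2.899 servings → $2.01.
orange + carrots with both tight: 1.618 servings and 3.705 servings → $2.08.
banana + sweet potato with both tight: 2.075 servings and 2.866 servings → $2.34.
banana + carrots with both tight: 7.222 servings and 3.556 servings → $3.23.
sweet potato + carrots with both targets exact would need a negative amount; discard.
So the least-cost plan costs $2.01.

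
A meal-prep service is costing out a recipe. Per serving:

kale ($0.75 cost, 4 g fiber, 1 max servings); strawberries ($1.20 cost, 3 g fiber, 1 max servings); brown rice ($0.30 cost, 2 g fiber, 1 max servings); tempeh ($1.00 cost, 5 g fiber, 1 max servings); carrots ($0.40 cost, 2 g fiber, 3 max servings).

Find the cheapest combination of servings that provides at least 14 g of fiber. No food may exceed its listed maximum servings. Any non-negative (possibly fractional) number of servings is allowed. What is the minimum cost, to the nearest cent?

Cost per g of fiber: brown rice $0.1500, kale $0.1875, tempeh $0.2000, carrots $0.2000, strawberries $0.4000.
Take 1 serving of brown rice: +2.0 g fiber for $0.30 (total $0.30, still need 12.0 g).
Take 1 serving of kale: +4.0 g fiber for $0.75 (total $1.05, still need 8.0 g).
Take 1 serving of tempeh: +5.0 g fiber for $1.00 (total $2.05, still need 3.0 g).
Take 1.5 servings of carrots: +3.0 g fiber for $0.60 (total $2.65, still need 0.0 g).
Filling from the cheapest source first is optimal under one linear minimum: $2.65.

$2.65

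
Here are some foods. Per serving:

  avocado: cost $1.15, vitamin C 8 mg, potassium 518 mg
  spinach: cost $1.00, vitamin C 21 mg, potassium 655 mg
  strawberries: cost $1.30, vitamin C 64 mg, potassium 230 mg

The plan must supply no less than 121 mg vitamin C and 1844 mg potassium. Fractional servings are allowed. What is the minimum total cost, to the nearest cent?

$3.85

At the optimum either one food covers both requirements or two foods hit both targets exactly; no other combination can be cheaper.
avocado only: max(121/8, 1844/518) = 15.12 servings → $17.39.
spinach only: max(121/21, 1844/655) = 5.762 servings → $5.76.
strawberries only: max(121/64, 1844/230) = 8.017 servings → $10.42.
avocado + spinach with both targets exact would need a negative amount; discard.
avocado + strawberries with both tight: 2.88 servings and 1.531 servings → $5.30.
spinach + strawberries with both tight: 2.432 servings and 1.093 servings → $3.85.
Cheapest feasible corner: $3.85.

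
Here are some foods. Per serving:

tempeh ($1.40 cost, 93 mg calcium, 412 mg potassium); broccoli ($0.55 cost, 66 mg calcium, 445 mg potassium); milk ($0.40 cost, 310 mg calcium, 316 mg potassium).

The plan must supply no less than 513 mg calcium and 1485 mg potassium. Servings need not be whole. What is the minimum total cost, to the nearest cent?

Check every corner: each single food scaled to meet both minima, and each pair solved so both constraints bind.
tempeh only: max(513/93, 1485/412) = 5.516 servings → $7.72.
broccoli only: max(513/66, 1485/445) = 7.773 servings → $4.28.
milk only: max(513/310, 1485/316) = 4.699 servings → $1.88.
tempeh + broccoli with both targets exact would need a negative amount; discard.
tempeh + milk with both tight: 3.033 servings and 0.7449 servings → $4.54.
broccoli + milk with both tight: 2.547 servings and 1.113 servings → $1.85.
The minimum over all feasible corners is $1.85.

$1.85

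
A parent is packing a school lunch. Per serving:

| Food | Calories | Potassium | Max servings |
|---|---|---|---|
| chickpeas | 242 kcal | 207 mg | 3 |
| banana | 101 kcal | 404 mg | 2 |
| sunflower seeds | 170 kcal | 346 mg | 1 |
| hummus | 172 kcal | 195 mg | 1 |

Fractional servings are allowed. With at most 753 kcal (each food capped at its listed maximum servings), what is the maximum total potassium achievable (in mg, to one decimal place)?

1527.8 mg

Potassium per kcal: banana 4, sunflower seeds 2.035, hummus 1.134, chickpeas 0.8554.
Take 2 servings of banana: uses 202 kcal, +808.0 mg potassium (running total 808.0 mg).
Take 1 serving of sunflower seeds: uses 170 kcal, +346.0 mg potassium (running total 1154.0 mg).
Take 1 serving of hummus: uses 172 kcal, +195.0 mg potassium (running total 1349.0 mg).
Take 0.8636 servings of chickpeas: uses 209 kcal, +178.8 mg potassium (running total 1527.8 mg).
Greedy by best ratio exhausts the calories allowance optimally: 1527.8 mg.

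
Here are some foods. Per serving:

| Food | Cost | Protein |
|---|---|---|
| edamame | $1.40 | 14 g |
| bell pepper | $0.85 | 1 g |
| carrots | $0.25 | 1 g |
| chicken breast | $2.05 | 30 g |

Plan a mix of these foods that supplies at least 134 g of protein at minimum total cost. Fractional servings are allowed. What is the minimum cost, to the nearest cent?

$9.16

Cost per g of protein: chicken breast $0.0683, edamame $0.1000, carrots $0.2500, bell pepper $0.8500.
With no serving limits, use only chicken breast: 134 g / 30 g = 4.467 servings × $2.05 = $9.16.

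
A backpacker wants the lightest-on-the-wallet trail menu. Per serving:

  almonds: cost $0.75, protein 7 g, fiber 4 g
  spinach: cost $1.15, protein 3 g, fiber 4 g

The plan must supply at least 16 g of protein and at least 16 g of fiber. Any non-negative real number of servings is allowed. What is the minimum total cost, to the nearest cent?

$3.00

For a min-cost LP with two ≥-constraints, a basic feasible solution has at most two positive variables.
almonds only: max(16/7, 16/4) = 4 servings → $3.00.
spinach only: max(16/3, 16/4) = 5.333 servings → $6.13.
almonds + spinach with both tight: 1 serving and 3 servings → $4.20.
So the least-cost plan costs $3.00.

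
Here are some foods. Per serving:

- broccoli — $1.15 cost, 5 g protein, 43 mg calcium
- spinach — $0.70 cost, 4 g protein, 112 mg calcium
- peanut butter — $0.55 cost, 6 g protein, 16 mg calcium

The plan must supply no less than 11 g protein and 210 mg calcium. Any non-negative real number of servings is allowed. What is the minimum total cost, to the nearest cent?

An LP optimum is at a vertex; with two nutrient constraints at most two foods are used. Check each candidate.
broccoli only: max(11/5, 210/43) = 4.884 servings → $5.62.
spinach only: max(11/4, 210/112) = 2.75 servings → $1.93.
peanut butter only: max(11/6, 210/16) = 13.12 servings → $7.22.
broccoli + spinach with both tight: 1.01 servings and 1.487 servings → $2.20.
broccoli + peanut butter: intersection lies outside the first quadrant.
spinach + peanut butter with both tight: 1.783 servings and 0.6447 servings → $1.60.
Cheapest feasible corner: $1.60.

$1.60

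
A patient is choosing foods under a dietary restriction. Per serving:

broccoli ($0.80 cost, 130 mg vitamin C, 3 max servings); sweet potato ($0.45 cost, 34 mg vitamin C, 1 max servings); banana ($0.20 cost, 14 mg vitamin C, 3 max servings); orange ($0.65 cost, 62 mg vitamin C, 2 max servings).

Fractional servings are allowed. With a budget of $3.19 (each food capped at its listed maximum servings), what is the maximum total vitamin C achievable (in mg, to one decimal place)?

Vitamin C per dollar: broccoli 162.5, orange 95.38, sweet potato 75.56, banana 70.
Take 3 servings of broccoli: spends $2.40, +390.0 mg vitamin C (running total 390.0 mg).
Take 1.215 servings of orange: spends $0.79, +75.4 mg vitamin C (running total 465.4 mg).
Greedy by best ratio exhausts the cost allowance optimally: 465.4 mg.

465.4 mg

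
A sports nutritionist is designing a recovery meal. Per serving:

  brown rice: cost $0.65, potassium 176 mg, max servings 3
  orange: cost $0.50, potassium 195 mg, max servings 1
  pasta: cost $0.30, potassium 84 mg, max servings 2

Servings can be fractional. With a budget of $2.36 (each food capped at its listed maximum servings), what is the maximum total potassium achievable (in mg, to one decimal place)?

704.2 mg

Potassium per dollar: orange 390, pasta 280, brown rice 270.8.
Take 1 serving of orange: spends $0.50, +195.0 mg potassium (running total 195.0 mg).
Take 2 servings of pasta: spends $0.60, +168.0 mg potassium (running total 363.0 mg).
Take 1.938 servings of brown rice: spends $1.26, +341.2 mg potassium (running total 704.2 mg).
Filling greedily by potassium-per-dollar is optimal for one linear limit, giving 704.2 mg.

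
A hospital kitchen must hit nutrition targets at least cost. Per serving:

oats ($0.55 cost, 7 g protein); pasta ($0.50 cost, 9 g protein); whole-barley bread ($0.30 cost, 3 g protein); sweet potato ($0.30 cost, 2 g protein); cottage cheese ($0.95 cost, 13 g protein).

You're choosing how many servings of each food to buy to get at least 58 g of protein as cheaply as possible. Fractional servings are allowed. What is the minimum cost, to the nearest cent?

Cost per g of protein: pasta $0.0556, cottage cheese $0.0731, oats $0.0786, whole-barley bread $0.1000, sweet potato $0.1500.
With no serving limits, use only pasta: 58 g / 9 g = 6.444 servings × $0.50 = $3.22.

$3.22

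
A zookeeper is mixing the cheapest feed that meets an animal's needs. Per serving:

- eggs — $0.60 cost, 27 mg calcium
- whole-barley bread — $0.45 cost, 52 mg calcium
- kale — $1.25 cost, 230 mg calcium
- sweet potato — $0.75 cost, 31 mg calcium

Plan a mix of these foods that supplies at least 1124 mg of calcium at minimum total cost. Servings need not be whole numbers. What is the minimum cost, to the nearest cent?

Cost per mg of calcium: kale $0.0054, whole-barley bread $0.0087, eggs $0.0222, sweet potato $0.0242.
With no serving limits, use only kale: 1124 mg / 230 mg = 4.887 servings × $1.25 = $6.11.

$6.11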